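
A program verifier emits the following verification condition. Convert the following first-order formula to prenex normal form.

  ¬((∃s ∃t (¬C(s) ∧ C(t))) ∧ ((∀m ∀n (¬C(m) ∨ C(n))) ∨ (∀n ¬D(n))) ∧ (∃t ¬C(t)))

Drive negations inward (¬∀x A ≡ ∃x ¬A, ¬∃x A ≡ ∀x ¬A, De Morgan for ∧/∨):
  (∀s ∀t (C(s) ∨ ¬C(t))) ∨ (∃m ∃n (C(m) ∧ ¬C(n))) ∧ (∃n D(n)) ∨ (∀t C(t))
Give each quantifier a distinct variable: n↦v1, t↦u.
  (∀s ∀t (C(s) ∨ ¬C(t))) ∨ (∃m ∃n (C(m) ∧ ¬C(n))) ∧ (∃v1 D(v1)) ∨ (∀u C(u))
Finally move all quantifiers to the prefix:
  ∀s ∀t ∃m ∃n ∃v1 ∀u (C(s) ∨ ¬C(t) ∨ C(m) ∧ ¬C(n) ∧ D(v1) ∨ C(u))

∀s ∀t ∃m ∃n ∃v1 ∀u (C(s) ∨ ¬C(t) ∨ C(m) ∧ ¬C(n) ∧ D(v1) ∨ C(u))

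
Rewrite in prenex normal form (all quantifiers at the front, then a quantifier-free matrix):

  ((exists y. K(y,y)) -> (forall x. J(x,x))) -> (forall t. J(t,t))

exists y. exists x. forall t. (K(y,y) & ~J(x,x) | J(t,t))

Rewrite implications/biconditionals: A → B as ¬A ∨ B.
  ~(~(exists y. K(y,y)) | (forall x. J(x,x))) | (forall t. J(t,t))
Move each ¬ inward, flipping quantifiers it crosses:
  (exists y. K(y,y)) & (exists x. ~J(x,x)) | (forall t. J(t,t))
Extract every quantifier outward, since the variables are now distinct and don't occur free across branches:
  exists y. exists x. forall t. (K(y,y) & ~J(x,x) | J(t,t))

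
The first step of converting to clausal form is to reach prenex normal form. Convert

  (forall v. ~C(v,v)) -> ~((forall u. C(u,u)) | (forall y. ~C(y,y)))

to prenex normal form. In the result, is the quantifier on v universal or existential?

existential

First replace A → B with ¬A ∨ B.
  ~(forall v. ~C(v,v)) | ~((forall u. C(u,u)) | (forall y. ~C(y,y)))
Push ¬ through the quantifiers and connectives to reach negation normal form:
  (exists v. C(v,v)) | (exists u. ~C(u,u)) & (exists y. C(y,y))
Pull the quantifiers to the front (each side's bound variable is not free in the other side):
  exists v. exists u. exists y. (C(v,v) | ~C(u,u) & C(y,y))
The quantifier forall v sits under an odd number of negations (counting the antecedent side of each →), so it flips to exists v.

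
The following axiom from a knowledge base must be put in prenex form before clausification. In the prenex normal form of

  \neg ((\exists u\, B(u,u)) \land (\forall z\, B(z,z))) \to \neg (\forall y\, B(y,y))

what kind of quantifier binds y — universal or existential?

First replace A → B with ¬A ∨ B.
  \neg \neg ((\exists u\, B(u,u)) \land (\forall z\, B(z,z))) \lor \neg (\forall y\, B(y,y))
Drive negations inward (¬∀x A ≡ ∃x ¬A, ¬∃x A ≡ ∀x ¬A, De Morgan for ∧/∨):
  (\exists u\, B(u,u)) \land (\forall z\, B(z,z)) \lor (\exists y\, \neg B(y,y))
All bound variables are already distinct, so no renaming is needed.
Pull the quantifiers to the front (each side's bound variable is not free in the other side):
  \exists u\, \forall z\, \exists y\, (B(u,u) \land B(z,z) \lor \neg B(y,y))
The quantifier \forall y sits under an odd number of negations (counting the antecedent side of each →), so it flips to \exists y.

existential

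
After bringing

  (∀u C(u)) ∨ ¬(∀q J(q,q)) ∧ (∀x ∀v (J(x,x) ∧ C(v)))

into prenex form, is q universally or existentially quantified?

existential

Drive negations inward (¬∀x A ≡ ∃x ¬A, ¬∃x A ≡ ∀x ¬A, De Morgan for ∧/∨):
  (∀u C(u)) ∨ (∃q ¬J(q,q)) ∧ (∀x ∀v (J(x,x) ∧ C(v)))
Finally move all quantifiers to the prefix:
  ∀u ∃q ∀x ∀v (C(u) ∨ ¬J(q,q) ∧ J(x,x) ∧ C(v))
The quantifier ∀q sits under an odd number of negations, so it flips to ∃q.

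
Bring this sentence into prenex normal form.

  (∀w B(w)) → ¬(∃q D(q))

∃w ∀q (¬B(w) ∨ ¬D(q))

Eliminate → and ↔ using ¬ and ∨.
  ¬(∀w B(w)) ∨ ¬(∃q D(q))
Push ¬ through the quantifiers and connectives to reach negation normal form:
  (∃w ¬B(w)) ∨ (∀q ¬D(q))
All bound variables are already distinct, so no renaming is needed.
Pull the quantifiers to the front (each side's bound variable is not free in the other side):
  ∃w ∀q (¬B(w) ∨ ¬D(q))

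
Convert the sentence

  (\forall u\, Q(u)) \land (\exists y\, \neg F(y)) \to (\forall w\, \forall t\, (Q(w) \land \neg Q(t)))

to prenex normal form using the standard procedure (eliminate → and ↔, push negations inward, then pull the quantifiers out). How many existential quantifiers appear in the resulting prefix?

1

First replace A → B with ¬A ∨ B.
  \neg ((\forall u\, Q(u)) \land (\exists y\, \neg F(y))) \lor (\forall w\, \forall t\, (Q(w) \land \neg Q(t)))
Drive negations inward (¬∀x A ≡ ∃x ¬A, ¬∃x A ≡ ∀x ¬A, De Morgan for ∧/∨):
  (\exists u\, \neg Q(u)) \lor (\forall y\, F(y)) \lor (\forall w\, \forall t\, (Q(w) \land \neg Q(t)))
All bound variables are already distinct, so no renaming is needed.
Pull the quantifiers to the front (each side's bound variable is not free in the other side):
  \exists u\, \forall y\, \forall w\, \forall t\, (\neg Q(u) \lor F(y) \lor Q(w) \land \neg Q(t))
The prefix is \exists u \forall y \forall w \forall t: 3 universal, 1 existential.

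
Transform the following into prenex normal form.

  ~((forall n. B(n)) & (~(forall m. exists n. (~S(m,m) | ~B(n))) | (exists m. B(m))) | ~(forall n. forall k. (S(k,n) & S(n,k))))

exists n. forall m. exists c. forall y1. forall a. forall k. ((~B(n) | (~S(m,m) | ~B(c)) & ~B(y1)) & S(k,a) & S(a,k))

Move each ¬ inward, flipping quantifiers it crosses:
  ((exists n. ~B(n)) | (forall m. exists n. (~S(m,m) | ~B(n))) & (forall m. ~B(m))) & (forall n. forall k. (S(k,n) & S(n,k)))
Standardize variables apart so no two quantifiers bind the same name: n↦c, m↦y1, n↦a.
  ((exists n. ~B(n)) | (forall m. exists c. (~S(m,m) | ~B(c))) & (forall y1. ~B(y1))) & (forall a. forall k. (S(k,a) & S(a,k)))
Pull the quantifiers to the front (each side's bound variable is not free in the other side):
  exists n. forall m. exists c. forall y1. forall a. forall k. ((~B(n) | (~S(m,m) | ~B(c)) & ~B(y1)) & S(k,a) & S(a,k))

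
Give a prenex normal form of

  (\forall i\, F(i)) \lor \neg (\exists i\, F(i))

Drive negations inward (¬∀x A ≡ ∃x ¬A, ¬∃x A ≡ ∀x ¬A, De Morgan for ∧/∨):
  (\forall i\, F(i)) \lor (\forall i\, \neg F(i))
Standardize variables apart so no two quantifiers bind the same name: i↦q.
  (\forall i\, F(i)) \lor (\forall q\, \neg F(q))
Pull the quantifiers to the front (each side's bound variable is not free in the other side):
  \forall i\, \forall q\, (F(i) \lor \neg F(q))

\forall i\, \forall q\, (F(i) \lor \neg F(q))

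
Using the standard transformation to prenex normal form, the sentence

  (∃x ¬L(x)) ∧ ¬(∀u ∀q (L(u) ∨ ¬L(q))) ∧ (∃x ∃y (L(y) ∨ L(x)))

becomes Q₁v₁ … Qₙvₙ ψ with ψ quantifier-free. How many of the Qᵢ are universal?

0

Push ¬ through the quantifiers and connectives to reach negation normal form:
  (∃x ¬L(x)) ∧ (∃u ∃q (¬L(u) ∧ L(q))) ∧ (∃x ∃y (L(y) ∨ L(x)))
Give each quantifier a distinct variable: x↦p.
  (∃x ¬L(x)) ∧ (∃u ∃q (¬L(u) ∧ L(q))) ∧ (∃p ∃y (L(y) ∨ L(p)))
Pull the quantifiers to the front (each side's bound variable is not free in the other side):
  ∃x ∃u ∃q ∃p ∃y (¬L(x) ∧ ¬L(u) ∧ L(q) ∧ (L(y) ∨ L(p)))
The prefix is ∃x ∃u ∃q ∃p ∃y: 0 universal, 5 existential.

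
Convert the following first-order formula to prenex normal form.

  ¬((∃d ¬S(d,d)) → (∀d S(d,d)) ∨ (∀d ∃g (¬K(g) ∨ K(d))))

∃d ∃y1 ∃a ∀g (¬S(d,d) ∧ ¬S(y1,y1) ∧ K(g) ∧ ¬K(a))

Rewrite implications/biconditionals: A → B as ¬A ∨ B.
  ¬(¬(∃d ¬S(d,d)) ∨ (∀d S(d,d)) ∨ (∀d ∃g (¬K(g) ∨ K(d))))
Drive negations inward (¬∀x A ≡ ∃x ¬A, ¬∃x A ≡ ∀x ¬A, De Morgan for ∧/∨):
  (∃d ¬S(d,d)) ∧ (∃d ¬S(d,d)) ∧ (∃d ∀g (K(g) ∧ ¬K(d)))
Give each quantifier a distinct variable: d↦y1, d↦a.
  (∃d ¬S(d,d)) ∧ (∃y1 ¬S(y1,y1)) ∧ (∃a ∀g (K(g) ∧ ¬K(a)))
Extract every quantifier outward, since the variables are now distinct and don't occur free across branches:
  ∃d ∃y1 ∃a ∀g (¬S(d,d) ∧ ¬S(y1,y1) ∧ K(g) ∧ ¬K(a))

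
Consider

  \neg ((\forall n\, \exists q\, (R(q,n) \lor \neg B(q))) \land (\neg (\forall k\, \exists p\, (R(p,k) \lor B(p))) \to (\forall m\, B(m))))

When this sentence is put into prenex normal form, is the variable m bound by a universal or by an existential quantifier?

existential

Rewrite implications/biconditionals: A → B as ¬A ∨ B.
  \neg ((\forall n\, \exists q\, (R(q,n) \lor \neg B(q))) \land (\neg \neg (\forall k\, \exists p\, (R(p,k) \lor B(p))) \lor (\forall m\, B(m))))
Push ¬ through the quantifiers and connectives to reach negation normal form:
  (\exists n\, \forall q\, (\neg R(q,n) \land B(q))) \lor (\exists k\, \forall p\, (\neg R(p,k) \land \neg B(p))) \land (\exists m\, \neg B(m))
Extract every quantifier outward, since the variables are now distinct and don't occur free across branches:
  \exists n\, \forall q\, \exists k\, \forall p\, \exists m\, (\neg R(q,n) \land B(q) \lor \neg R(p,k) \land \neg B(p) \land \neg B(m))
The quantifier \forall m sits under an odd number of negations (counting the antecedent side of each →), so it flips to \exists m.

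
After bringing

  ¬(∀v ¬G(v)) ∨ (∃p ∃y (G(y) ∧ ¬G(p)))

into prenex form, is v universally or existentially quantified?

Drive negations inward (¬∀x A ≡ ∃x ¬A, ¬∃x A ≡ ∀x ¬A, De Morgan for ∧/∨):
  (∃v G(v)) ∨ (∃p ∃y (G(y) ∧ ¬G(p)))
Extract every quantifier outward, since the variables are now distinct and don't occur free across branches:
  ∃v ∃p ∃y (G(v) ∨ G(y) ∧ ¬G(p))
The quantifier ∀v sits under an odd number of negations, so it flips to ∃v.

existential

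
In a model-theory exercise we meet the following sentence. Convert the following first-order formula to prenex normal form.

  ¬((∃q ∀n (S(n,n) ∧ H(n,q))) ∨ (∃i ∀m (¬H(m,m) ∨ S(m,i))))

Drive negations inward (¬∀x A ≡ ∃x ¬A, ¬∃x A ≡ ∀x ¬A, De Morgan for ∧/∨):
  (∀q ∃n (¬S(n,n) ∨ ¬H(n,q))) ∧ (∀i ∃m (H(m,m) ∧ ¬S(m,i)))
Pull the quantifiers to the front (each side's bound variable is not free in the other side):
  ∀q ∃n ∀i ∃m ((¬S(n,n) ∨ ¬H(n,q)) ∧ H(m,m) ∧ ¬S(m,i))

∀q ∃n ∀i ∃m ((¬S(n,n) ∨ ¬H(n,q)) ∧ H(m,m) ∧ ¬S(m,i))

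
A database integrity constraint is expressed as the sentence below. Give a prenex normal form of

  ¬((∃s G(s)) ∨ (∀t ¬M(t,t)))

Drive negations inward (¬∀x A ≡ ∃x ¬A, ¬∃x A ≡ ∀x ¬A, De Morgan for ∧/∨):
  (∀s ¬G(s)) ∧ (∃t M(t,t))
All bound variables are already distinct, so no renaming is needed.
Pull the quantifiers to the front (each side's bound variable is not free in the other side):
  ∀s ∃t (¬G(s) ∧ M(t,t))

∀s ∃t (¬G(s) ∧ M(t,t))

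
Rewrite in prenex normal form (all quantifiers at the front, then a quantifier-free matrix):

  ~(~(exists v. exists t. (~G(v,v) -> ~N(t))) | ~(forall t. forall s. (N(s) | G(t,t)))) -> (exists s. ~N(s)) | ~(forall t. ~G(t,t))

forall v. forall t. exists r. exists s. exists x. exists p. (~G(v,v) & N(t) | ~N(s) & ~G(r,r) | ~N(x) | G(p,p))

Eliminate → and ↔ using ¬ and ∨.
  ~~(~(exists v. exists t. (~~G(v,v) | ~N(t))) | ~(forall t. forall s. (N(s) | G(t,t)))) | (exists s. ~N(s)) | ~(forall t. ~G(t,t))
Push ¬ through the quantifiers and connectives to reach negation normal form:
  (forall v. forall t. (~G(v,v) & N(t))) | (exists t. exists s. (~N(s) & ~G(t,t))) | (exists s. ~N(s)) | (exists t. G(t,t))
Rename bound variables to avoid capture: t↦r, s↦x, t↦p.
  (forall v. forall t. (~G(v,v) & N(t))) | (exists r. exists s. (~N(s) & ~G(r,r))) | (exists x. ~N(x)) | (exists p. G(p,p))
Pull the quantifiers to the front (each side's bound variable is not free in the other side):
  forall v. forall t. exists r. exists s. exists x. exists p. (~G(v,v) & N(t) | ~N(s) & ~G(r,r) | ~N(x) | G(p,p))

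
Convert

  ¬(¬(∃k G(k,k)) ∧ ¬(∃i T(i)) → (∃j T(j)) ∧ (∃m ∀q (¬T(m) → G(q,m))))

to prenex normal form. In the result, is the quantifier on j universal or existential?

universal

Rewrite implications/biconditionals: A → B as ¬A ∨ B.
  ¬(¬(¬(∃k G(k,k)) ∧ ¬(∃i T(i))) ∨ (∃j T(j)) ∧ (∃m ∀q (¬¬T(m) ∨ G(q,m))))
Drive negations inward (¬∀x A ≡ ∃x ¬A, ¬∃x A ≡ ∀x ¬A, De Morgan for ∧/∨):
  (∀k ¬G(k,k)) ∧ (∀i ¬T(i)) ∧ ((∀j ¬T(j)) ∨ (∀m ∃q (¬T(m) ∧ ¬G(q,m))))
All bound variables are already distinct, so no renaming is needed.
Pull the quantifiers to the front (each side's bound variable is not free in the other side):
  ∀k ∀i ∀j ∀m ∃q (¬G(k,k) ∧ ¬T(i) ∧ (¬T(j) ∨ ¬T(m) ∧ ¬G(q,m)))
The quantifier ∃j sits under an odd number of negations (counting the antecedent side of each →), so it flips to ∀j.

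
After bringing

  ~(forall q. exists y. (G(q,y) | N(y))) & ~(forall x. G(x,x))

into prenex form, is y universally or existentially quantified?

universal

Move each ¬ inward, flipping quantifiers it crosses:
  (exists q. forall y. (~G(q,y) & ~N(y))) & (exists x. ~G(x,x))
Extract every quantifier outward, since the variables are now distinct and don't occur free across branches:
  exists q. forall y. exists x. (~G(q,y) & ~N(y) & ~G(x,x))
The quantifier exists y sits under an odd number of negations, so it flips to forall y.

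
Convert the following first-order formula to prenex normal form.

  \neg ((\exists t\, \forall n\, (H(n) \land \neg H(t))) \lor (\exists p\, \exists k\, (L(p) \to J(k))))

Eliminate → and ↔ using ¬ and ∨.
  \neg ((\exists t\, \forall n\, (H(n) \land \neg H(t))) \lor (\exists p\, \exists k\, (\neg L(p) \lor J(k))))
Push ¬ through the quantifiers and connectives to reach negation normal form:
  (\forall t\, \exists n\, (\neg H(n) \lor H(t))) \land (\forall p\, \forall k\, (L(p) \land \neg J(k)))
Extract every quantifier outward, since the variables are now distinct and don't occur free across branches:
  \forall t\, \exists n\, \forall p\, \forall k\, ((\neg H(n) \lor H(t)) \land L(p) \land \neg J(k))

\forall t\, \exists n\, \forall p\, \forall k\, ((\neg H(n) \lor H(t)) \land L(p) \land \neg J(k))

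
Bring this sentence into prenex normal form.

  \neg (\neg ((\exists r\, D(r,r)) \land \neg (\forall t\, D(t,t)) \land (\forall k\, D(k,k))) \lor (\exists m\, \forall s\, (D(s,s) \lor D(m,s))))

\exists r\, \exists t\, \forall k\, \forall m\, \exists s\, (D(r,r) \land \neg D(t,t) \land D(k,k) \land \neg D(s,s) \land \neg D(m,s))

Drive negations inward (¬∀x A ≡ ∃x ¬A, ¬∃x A ≡ ∀x ¬A, De Morgan for ∧/∨):
  (\exists r\, D(r,r)) \land (\exists t\, \neg D(t,t)) \land (\forall k\, D(k,k)) \land (\forall m\, \exists s\, (\neg D(s,s) \land \neg D(m,s)))
Extract every quantifier outward, since the variables are now distinct and don't occur free across branches:
  \exists r\, \exists t\, \forall k\, \forall m\, \exists s\, (D(r,r) \land \neg D(t,t) \land D(k,k) \land \neg D(s,s) \land \neg D(m,s))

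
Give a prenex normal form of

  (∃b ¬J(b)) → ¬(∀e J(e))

∀b ∃e (J(b) ∨ ¬J(e))

Eliminate → and ↔ using ¬ and ∨.
  ¬(∃b ¬J(b)) ∨ ¬(∀e J(e))
Push ¬ through the quantifiers and connectives to reach negation normal form:
  (∀b J(b)) ∨ (∃e ¬J(e))
Finally move all quantifiers to the prefix:
  ∀b ∃e (J(b) ∨ ¬J(e))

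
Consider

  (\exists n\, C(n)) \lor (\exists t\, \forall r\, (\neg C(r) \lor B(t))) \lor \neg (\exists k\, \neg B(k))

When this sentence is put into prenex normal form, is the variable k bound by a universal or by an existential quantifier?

universal

Push ¬ through the quantifiers and connectives to reach negation normal form:
  (\exists n\, C(n)) \lor (\exists t\, \forall r\, (\neg C(r) \lor B(t))) \lor (\forall k\, B(k))
All bound variables are already distinct, so no renaming is needed.
Extract every quantifier outward, since the variables are now distinct and don't occur free across branches:
  \exists n\, \exists t\, \forall r\, \forall k\, (C(n) \lor \neg C(r) \lor B(t) \lor B(k))
The quantifier \exists k sits under an odd number of negations, so it flips to \forall k.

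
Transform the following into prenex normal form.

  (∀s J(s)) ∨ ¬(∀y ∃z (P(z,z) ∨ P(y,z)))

∀s ∃y ∀z (J(s) ∨ ¬P(z,z) ∧ ¬P(y,z))

Drive negations inward (¬∀x A ≡ ∃x ¬A, ¬∃x A ≡ ∀x ¬A, De Morgan for ∧/∨):
  (∀s J(s)) ∨ (∃y ∀z (¬P(z,z) ∧ ¬P(y,z)))
All bound variables are already distinct, so no renaming is needed.
Pull the quantifiers to the front (each side's bound variable is not free in the other side):
  ∀s ∃y ∀z (J(s) ∨ ¬P(z,z) ∧ ¬P(y,z))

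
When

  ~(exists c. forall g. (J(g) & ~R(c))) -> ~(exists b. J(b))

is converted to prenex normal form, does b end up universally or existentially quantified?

universal

Eliminate → and ↔ using ¬ and ∨.
  ~~(exists c. forall g. (J(g) & ~R(c))) | ~(exists b. J(b))
Drive negations inward (¬∀x A ≡ ∃x ¬A, ¬∃x A ≡ ∀x ¬A, De Morgan for ∧/∨):
  (exists c. forall g. (J(g) & ~R(c))) | (forall b. ~J(b))
Finally move all quantifiers to the prefix:
  exists c. forall g. forall b. (J(g) & ~R(c) | ~J(b))
The quantifier exists b sits under an odd number of negations (counting the antecedent side of each →), so it flips to forall b.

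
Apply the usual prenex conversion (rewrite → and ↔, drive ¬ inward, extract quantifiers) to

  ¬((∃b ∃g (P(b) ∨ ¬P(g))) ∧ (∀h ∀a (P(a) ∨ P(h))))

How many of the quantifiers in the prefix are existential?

Drive negations inward (¬∀x A ≡ ∃x ¬A, ¬∃x A ≡ ∀x ¬A, De Morgan for ∧/∨):
  (∀b ∀g (¬P(b) ∧ P(g))) ∨ (∃h ∃a (¬P(a) ∧ ¬P(h)))
All bound variables are already distinct, so no renaming is needed.
Pull the quantifiers to the front (each side's bound variable is not free in the other side):
  ∀b ∀g ∃h ∃a (¬P(b) ∧ P(g) ∨ ¬P(a) ∧ ¬P(h))
The prefix is ∀b ∀g ∃h ∃a: 2 universal, 2 existential.

2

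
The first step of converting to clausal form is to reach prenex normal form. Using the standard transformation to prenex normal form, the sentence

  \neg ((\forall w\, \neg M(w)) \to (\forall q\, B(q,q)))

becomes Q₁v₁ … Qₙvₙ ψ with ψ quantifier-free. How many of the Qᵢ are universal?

Rewrite implications/biconditionals: A → B as ¬A ∨ B.
  \neg (\neg (\forall w\, \neg M(w)) \lor (\forall q\, B(q,q)))
Drive negations inward (¬∀x A ≡ ∃x ¬A, ¬∃x A ≡ ∀x ¬A, De Morgan for ∧/∨):
  (\forall w\, \neg M(w)) \land (\exists q\, \neg B(q,q))
All bound variables are already distinct, so no renaming is needed.
Finally move all quantifiers to the prefix:
  \forall w\, \exists q\, (\neg M(w) \land \neg B(q,q))
The prefix is \forall w \exists q: 1 universal, 1 existential.

1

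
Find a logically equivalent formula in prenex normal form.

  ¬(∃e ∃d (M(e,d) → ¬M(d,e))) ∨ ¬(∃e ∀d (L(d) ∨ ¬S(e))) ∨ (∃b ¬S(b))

∀e ∀d ∀w ∃a ∃b (M(e,d) ∧ M(d,e) ∨ ¬L(a) ∧ S(w) ∨ ¬S(b))

First replace A → B with ¬A ∨ B.
  ¬(∃e ∃d (¬M(e,d) ∨ ¬M(d,e))) ∨ ¬(∃e ∀d (L(d) ∨ ¬S(e))) ∨ (∃b ¬S(b))
Move each ¬ inward, flipping quantifiers it crosses:
  (∀e ∀d (M(e,d) ∧ M(d,e))) ∨ (∀e ∃d (¬L(d) ∧ S(e))) ∨ (∃b ¬S(b))
Rename bound variables to avoid capture: e↦w, d↦a.
  (∀e ∀d (M(e,d) ∧ M(d,e))) ∨ (∀w ∃a (¬L(a) ∧ S(w))) ∨ (∃b ¬S(b))
Extract every quantifier outward, since the variables are now distinct and don't occur free across branches:
  ∀e ∀d ∀w ∃a ∃b (M(e,d) ∧ M(d,e) ∨ ¬L(a) ∧ S(w) ∨ ¬S(b))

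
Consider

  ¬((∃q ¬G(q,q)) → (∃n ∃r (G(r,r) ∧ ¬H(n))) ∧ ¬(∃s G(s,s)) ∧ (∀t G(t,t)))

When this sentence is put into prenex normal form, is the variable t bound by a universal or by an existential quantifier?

existential

First replace A → B with ¬A ∨ B.
  ¬(¬(∃q ¬G(q,q)) ∨ (∃n ∃r (G(r,r) ∧ ¬H(n))) ∧ ¬(∃s G(s,s)) ∧ (∀t G(t,t)))
Push ¬ through the quantifiers and connectives to reach negation normal form:
  (∃q ¬G(q,q)) ∧ ((∀n ∀r (¬G(r,r) ∨ H(n))) ∨ (∃s G(s,s)) ∨ (∃t ¬G(t,t)))
Extract every quantifier outward, since the variables are now distinct and don't occur free across branches:
  ∃q ∀n ∀r ∃s ∃t (¬G(q,q) ∧ (¬G(r,r) ∨ H(n) ∨ G(s,s) ∨ ¬G(t,t)))
The quantifier ∀t sits under an odd number of negations (counting the antecedent side of each →), so it flips to ∃t.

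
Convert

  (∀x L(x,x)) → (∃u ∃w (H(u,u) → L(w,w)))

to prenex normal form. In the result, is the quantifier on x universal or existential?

existential

Rewrite implications/biconditionals: A → B as ¬A ∨ B.
  ¬(∀x L(x,x)) ∨ (∃u ∃w (¬H(u,u) ∨ L(w,w)))
Drive negations inward (¬∀x A ≡ ∃x ¬A, ¬∃x A ≡ ∀x ¬A, De Morgan for ∧/∨):
  (∃x ¬L(x,x)) ∨ (∃u ∃w (¬H(u,u) ∨ L(w,w)))
All bound variables are already distinct, so no renaming is needed.
Pull the quantifiers to the front (each side's bound variable is not free in the other side):
  ∃x ∃u ∃w (¬L(x,x) ∨ ¬H(u,u) ∨ L(w,w))
The quantifier ∀x sits under an odd number of negations (counting the antecedent side of each →), so it flips to ∃x.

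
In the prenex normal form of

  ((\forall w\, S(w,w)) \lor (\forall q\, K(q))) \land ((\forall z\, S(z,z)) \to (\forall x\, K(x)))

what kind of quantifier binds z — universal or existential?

existential

Eliminate → and ↔ using ¬ and ∨.
  ((\forall w\, S(w,w)) \lor (\forall q\, K(q))) \land (\neg (\forall z\, S(z,z)) \lor (\forall x\, K(x)))
Push ¬ through the quantifiers and connectives to reach negation normal form:
  ((\forall w\, S(w,w)) \lor (\forall q\, K(q))) \land ((\exists z\, \neg S(z,z)) \lor (\forall x\, K(x)))
Extract every quantifier outward, since the variables are now distinct and don't occur free across branches:
  \forall w\, \forall q\, \exists z\, \forall x\, ((S(w,w) \lor K(q)) \land (\neg S(z,z) \lor K(x)))
The quantifier \forall z sits under an odd number of negations (counting the antecedent side of each →), so it flips to \exists z.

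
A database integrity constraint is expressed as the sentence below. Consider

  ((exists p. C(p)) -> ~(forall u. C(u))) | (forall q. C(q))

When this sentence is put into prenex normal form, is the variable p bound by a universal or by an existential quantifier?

First replace A → B with ¬A ∨ B.
  ~(exists p. C(p)) | ~(forall u. C(u)) | (forall q. C(q))
Move each ¬ inward, flipping quantifiers it crosses:
  (forall p. ~C(p)) | (exists u. ~C(u)) | (forall q. C(q))
Extract every quantifier outward, since the variables are now distinct and don't occur free across branches:
  forall p. exists u. forall q. (~C(p) | ~C(u) | C(q))
The quantifier exists p sits under an odd number of negations (counting the antecedent side of each →), so it flips to forall p.

universal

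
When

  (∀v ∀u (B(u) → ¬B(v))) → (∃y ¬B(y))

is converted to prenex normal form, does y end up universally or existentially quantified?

existential

Eliminate → and ↔ using ¬ and ∨.
  ¬(∀v ∀u (¬B(u) ∨ ¬B(v))) ∨ (∃y ¬B(y))
Push ¬ through the quantifiers and connectives to reach negation normal form:
  (∃v ∃u (B(u) ∧ B(v))) ∨ (∃y ¬B(y))
All bound variables are already distinct, so no renaming is needed.
Finally move all quantifiers to the prefix:
  ∃v ∃u ∃y (B(u) ∧ B(v) ∨ ¬B(y))
The quantifier ∃y sits under an even number of negations (counting the antecedent side of each →), so it remains existential.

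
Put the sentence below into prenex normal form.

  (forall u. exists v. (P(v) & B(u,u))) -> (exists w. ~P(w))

Eliminate → and ↔ using ¬ and ∨.
  ~(forall u. exists v. (P(v) & B(u,u))) | (exists w. ~P(w))
Move each ¬ inward, flipping quantifiers it crosses:
  (exists u. forall v. (~P(v) | ~B(u,u))) | (exists w. ~P(w))
Finally move all quantifiers to the prefix:
  exists u. forall v. exists w. (~P(v) | ~B(u,u) | ~P(w))

exists u. forall v. exists w. (~P(v) | ~B(u,u) | ~P(w))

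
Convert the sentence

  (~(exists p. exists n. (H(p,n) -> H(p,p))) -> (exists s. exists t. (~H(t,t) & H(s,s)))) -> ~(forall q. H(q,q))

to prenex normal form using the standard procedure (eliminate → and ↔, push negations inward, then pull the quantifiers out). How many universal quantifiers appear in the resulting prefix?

4

Rewrite implications/biconditionals: A → B as ¬A ∨ B.
  ~(~~(exists p. exists n. (~H(p,n) | H(p,p))) | (exists s. exists t. (~H(t,t) & H(s,s)))) | ~(forall q. H(q,q))
Drive negations inward (¬∀x A ≡ ∃x ¬A, ¬∃x A ≡ ∀x ¬A, De Morgan for ∧/∨):
  (forall p. forall n. (H(p,n) & ~H(p,p))) & (forall s. forall t. (H(t,t) | ~H(s,s))) | (exists q. ~H(q,q))
All bound variables are already distinct, so no renaming is needed.
Pull the quantifiers to the front (each side's bound variable is not free in the other side):
  forall p. forall n. forall s. forall t. exists q. (H(p,n) & ~H(p,p) & (H(t,t) | ~H(s,s)) | ~H(q,q))
The prefix is forall p forall n forall s forall t exists q: 4 universal, 1 existential.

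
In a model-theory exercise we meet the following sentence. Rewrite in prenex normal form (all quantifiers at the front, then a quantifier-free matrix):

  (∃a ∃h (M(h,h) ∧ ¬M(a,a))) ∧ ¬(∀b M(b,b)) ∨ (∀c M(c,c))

∃a ∃h ∃b ∀c (M(h,h) ∧ ¬M(a,a) ∧ ¬M(b,b) ∨ M(c,c))

Drive negations inward (¬∀x A ≡ ∃x ¬A, ¬∃x A ≡ ∀x ¬A, De Morgan for ∧/∨):
  (∃a ∃h (M(h,h) ∧ ¬M(a,a))) ∧ (∃b ¬M(b,b)) ∨ (∀c M(c,c))
All bound variables are already distinct, so no renaming is needed.
Extract every quantifier outward, since the variables are now distinct and don't occur free across branches:
  ∃a ∃h ∃b ∀c (M(h,h) ∧ ¬M(a,a) ∧ ¬M(b,b) ∨ M(c,c))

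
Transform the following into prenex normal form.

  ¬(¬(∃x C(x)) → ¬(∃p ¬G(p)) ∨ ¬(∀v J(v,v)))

∀x ∃p ∀v (¬C(x) ∧ ¬G(p) ∧ J(v,v))

Rewrite implications/biconditionals: A → B as ¬A ∨ B.
  ¬(¬¬(∃x C(x)) ∨ ¬(∃p ¬G(p)) ∨ ¬(∀v J(v,v)))
Move each ¬ inward, flipping quantifiers it crosses:
  (∀x ¬C(x)) ∧ (∃p ¬G(p)) ∧ (∀v J(v,v))
Extract every quantifier outward, since the variables are now distinct and don't occur free across branches:
  ∀x ∃p ∀v (¬C(x) ∧ ¬G(p) ∧ J(v,v))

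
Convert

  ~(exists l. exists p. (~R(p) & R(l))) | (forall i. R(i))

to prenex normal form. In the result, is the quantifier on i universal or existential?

universal

Move each ¬ inward, flipping quantifiers it crosses:
  (forall l. forall p. (R(p) | ~R(l))) | (forall i. R(i))
All bound variables are already distinct, so no renaming is needed.
Pull the quantifiers to the front (each side's bound variable is not free in the other side):
  forall l. forall p. forall i. (R(p) | ~R(l) | R(i))
The quantifier forall i sits under an even number of negations, so it remains universal.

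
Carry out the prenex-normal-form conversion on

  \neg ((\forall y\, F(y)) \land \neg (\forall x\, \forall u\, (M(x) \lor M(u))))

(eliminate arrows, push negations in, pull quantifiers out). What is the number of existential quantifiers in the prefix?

1

Push ¬ through the quantifiers and connectives to reach negation normal form:
  (\exists y\, \neg F(y)) \lor (\forall x\, \forall u\, (M(x) \lor M(u)))
Pull the quantifiers to the front (each side's bound variable is not free in the other side):
  \exists y\, \forall x\, \forall u\, (\neg F(y) \lor M(x) \lor M(u))
The prefix is \exists y \forall x \forall u: 2 universal, 1 existential.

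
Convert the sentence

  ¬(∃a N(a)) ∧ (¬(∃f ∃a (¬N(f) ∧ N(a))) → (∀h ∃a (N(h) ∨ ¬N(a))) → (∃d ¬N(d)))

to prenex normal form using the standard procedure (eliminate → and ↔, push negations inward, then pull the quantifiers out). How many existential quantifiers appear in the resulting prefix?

Eliminate → and ↔ using ¬ and ∨.
  ¬(∃a N(a)) ∧ (¬¬(∃f ∃a (¬N(f) ∧ N(a))) ∨ ¬(∀h ∃a (N(h) ∨ ¬N(a))) ∨ (∃d ¬N(d)))
Move each ¬ inward, flipping quantifiers it crosses:
  (∀a ¬N(a)) ∧ ((∃f ∃a (¬N(f) ∧ N(a))) ∨ (∃h ∀a (¬N(h) ∧ N(a))) ∨ (∃d ¬N(d)))
Give each quantifier a distinct variable: a↦x, a↦y1.
  (∀a ¬N(a)) ∧ ((∃f ∃x (¬N(f) ∧ N(x))) ∨ (∃h ∀y1 (¬N(h) ∧ N(y1))) ∨ (∃d ¬N(d)))
Finally move all quantifiers to the prefix:
  ∀a ∃f ∃x ∃h ∀y1 ∃d (¬N(a) ∧ (¬N(f) ∧ N(x) ∨ ¬N(h) ∧ N(y1) ∨ ¬N(d)))
The prefix is ∀a ∃f ∃x ∃h ∀y1 ∃d: 2 universal, 4 existential.

4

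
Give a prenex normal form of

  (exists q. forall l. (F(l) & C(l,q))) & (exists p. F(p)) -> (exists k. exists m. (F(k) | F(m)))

First replace A → B with ¬A ∨ B.
  ~((exists q. forall l. (F(l) & C(l,q))) & (exists p. F(p))) | (exists k. exists m. (F(k) | F(m)))
Push ¬ through the quantifiers and connectives to reach negation normal form:
  (forall q. exists l. (~F(l) | ~C(l,q))) | (forall p. ~F(p)) | (exists k. exists m. (F(k) | F(m)))
Extract every quantifier outward, since the variables are now distinct and don't occur free across branches:
  forall q. exists l. forall p. exists k. exists m. (~F(l) | ~C(l,q) | ~F(p) | F(k) | F(m))

forall q. exists l. forall p. exists k. exists m. (~F(l) | ~C(l,q) | ~F(p) | F(k) | F(m))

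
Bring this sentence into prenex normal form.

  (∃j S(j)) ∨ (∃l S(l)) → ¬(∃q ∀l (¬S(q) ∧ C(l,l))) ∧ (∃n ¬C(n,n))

First replace A → B with ¬A ∨ B.
  ¬((∃j S(j)) ∨ (∃l S(l))) ∨ ¬(∃q ∀l (¬S(q) ∧ C(l,l))) ∧ (∃n ¬C(n,n))
Drive negations inward (¬∀x A ≡ ∃x ¬A, ¬∃x A ≡ ∀x ¬A, De Morgan for ∧/∨):
  (∀j ¬S(j)) ∧ (∀l ¬S(l)) ∨ (∀q ∃l (S(q) ∨ ¬C(l,l))) ∧ (∃n ¬C(n,n))
Standardize variables apart so no two quantifiers bind the same name: l↦s.
  (∀j ¬S(j)) ∧ (∀l ¬S(l)) ∨ (∀q ∃s (S(q) ∨ ¬C(s,s))) ∧ (∃n ¬C(n,n))
Pull the quantifiers to the front (each side's bound variable is not free in the other side):
  ∀j ∀l ∀q ∃s ∃n (¬S(j) ∧ ¬S(l) ∨ (S(q) ∨ ¬C(s,s)) ∧ ¬C(n,n))

∀j ∀l ∀q ∃s ∃n (¬S(j) ∧ ¬S(l) ∨ (S(q) ∨ ¬C(s,s)) ∧ ¬C(n,n))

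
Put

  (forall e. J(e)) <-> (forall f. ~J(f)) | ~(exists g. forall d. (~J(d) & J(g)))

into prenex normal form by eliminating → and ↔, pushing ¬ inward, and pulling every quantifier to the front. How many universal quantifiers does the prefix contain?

Eliminate → and ↔ using ¬ and ∨; A ↔ B as (¬A ∨ B) ∧ (¬B ∨ A).
  (~(forall e. J(e)) | (forall f. ~J(f)) | ~(exists g. forall d. (~J(d) & J(g)))) & (~((forall f. ~J(f)) | ~(exists g. forall d. (~J(d) & J(g)))) | (forall e. J(e)))
Drive negations inward (¬∀x A ≡ ∃x ¬A, ¬∃x A ≡ ∀x ¬A, De Morgan for ∧/∨):
  ((exists e. ~J(e)) | (forall f. ~J(f)) | (forall g. exists d. (J(d) | ~J(g)))) & ((exists f. J(f)) & (exists g. forall d. (~J(d) & J(g))) | (forall e. J(e)))
Standardize variables apart so no two quantifiers bind the same name: f↦z, g↦v1, d↦a, e↦u1.
  ((exists e. ~J(e)) | (forall f. ~J(f)) | (forall g. exists d. (J(d) | ~J(g)))) & ((exists z. J(z)) & (exists v1. forall a. (~J(a) & J(v1))) | (forall u1. J(u1)))
Extract every quantifier outward, since the variables are now distinct and don't occur free across branches:
  exists e. forall f. forall g. exists d. exists z. exists v1. forall a. forall u1. ((~J(e) | ~J(f) | J(d) | ~J(g)) & (J(z) & ~J(a) & J(v1) | J(u1)))
The prefix is exists e forall f forall g exists d exists z exists v1 forall a forall u1: 4 universal, 4 existential.

4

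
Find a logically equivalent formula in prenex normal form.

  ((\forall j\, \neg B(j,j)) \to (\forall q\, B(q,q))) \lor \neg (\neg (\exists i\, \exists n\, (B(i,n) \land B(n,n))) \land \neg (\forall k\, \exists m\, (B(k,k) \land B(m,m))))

\exists j\, \forall q\, \exists i\, \exists n\, \forall k\, \exists m\, (B(j,j) \lor B(q,q) \lor B(i,n) \land B(n,n) \lor B(k,k) \land B(m,m))

Eliminate → and ↔ using ¬ and ∨.
  \neg (\forall j\, \neg B(j,j)) \lor (\forall q\, B(q,q)) \lor \neg (\neg (\exists i\, \exists n\, (B(i,n) \land B(n,n))) \land \neg (\forall k\, \exists m\, (B(k,k) \land B(m,m))))
Move each ¬ inward, flipping quantifiers it crosses:
  (\exists j\, B(j,j)) \lor (\forall q\, B(q,q)) \lor (\exists i\, \exists n\, (B(i,n) \land B(n,n))) \lor (\forall k\, \exists m\, (B(k,k) \land B(m,m)))
All bound variables are already distinct, so no renaming is needed.
Extract every quantifier outward, since the variables are now distinct and don't occur free across branches:
  \exists j\, \forall q\, \exists i\, \exists n\, \forall k\, \exists m\, (B(j,j) \lor B(q,q) \lor B(i,n) \land B(n,n) \lor B(k,k) \land B(m,m))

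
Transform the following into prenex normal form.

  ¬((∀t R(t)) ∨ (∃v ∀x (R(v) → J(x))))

∃t ∀v ∃x (¬R(t) ∧ R(v) ∧ ¬J(x))

First replace A → B with ¬A ∨ B.
  ¬((∀t R(t)) ∨ (∃v ∀x (¬R(v) ∨ J(x))))
Move each ¬ inward, flipping quantifiers it crosses:
  (∃t ¬R(t)) ∧ (∀v ∃x (R(v) ∧ ¬J(x)))
Finally move all quantifiers to the prefix:
  ∃t ∀v ∃x (¬R(t) ∧ R(v) ∧ ¬J(x))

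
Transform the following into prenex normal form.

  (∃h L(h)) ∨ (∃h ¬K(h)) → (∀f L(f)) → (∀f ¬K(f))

First replace A → B with ¬A ∨ B.
  ¬((∃h L(h)) ∨ (∃h ¬K(h))) ∨ ¬(∀f L(f)) ∨ (∀f ¬K(f))
Move each ¬ inward, flipping quantifiers it crosses:
  (∀h ¬L(h)) ∧ (∀h K(h)) ∨ (∃f ¬L(f)) ∨ (∀f ¬K(f))
Standardize variables apart so no two quantifiers bind the same name: h↦w, f↦x1.
  (∀h ¬L(h)) ∧ (∀w K(w)) ∨ (∃f ¬L(f)) ∨ (∀x1 ¬K(x1))
Pull the quantifiers to the front (each side's bound variable is not free in the other side):
  ∀h ∀w ∃f ∀x1 (¬L(h) ∧ K(w) ∨ ¬L(f) ∨ ¬K(x1))

∀h ∀w ∃f ∀x1 (¬L(h) ∧ K(w) ∨ ¬L(f) ∨ ¬K(x1))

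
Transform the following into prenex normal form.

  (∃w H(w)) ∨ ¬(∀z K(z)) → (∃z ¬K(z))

First replace A → B with ¬A ∨ B.
  ¬((∃w H(w)) ∨ ¬(∀z K(z))) ∨ (∃z ¬K(z))
Move each ¬ inward, flipping quantifiers it crosses:
  (∀w ¬H(w)) ∧ (∀z K(z)) ∨ (∃z ¬K(z))
Rename bound variables to avoid capture: z↦u1.
  (∀w ¬H(w)) ∧ (∀z K(z)) ∨ (∃u1 ¬K(u1))
Extract every quantifier outward, since the variables are now distinct and don't occur free across branches:
  ∀w ∀z ∃u1 (¬H(w) ∧ K(z) ∨ ¬K(u1))

∀w ∀z ∃u1 (¬H(w) ∧ K(z) ∨ ¬K(u1))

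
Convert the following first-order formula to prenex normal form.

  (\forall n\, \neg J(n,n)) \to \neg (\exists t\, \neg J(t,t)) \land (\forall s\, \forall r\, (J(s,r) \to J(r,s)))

Eliminate → and ↔ using ¬ and ∨.
  \neg (\forall n\, \neg J(n,n)) \lor \neg (\exists t\, \neg J(t,t)) \land (\forall s\, \forall r\, (\neg J(s,r) \lor J(r,s)))
Drive negations inward (¬∀x A ≡ ∃x ¬A, ¬∃x A ≡ ∀x ¬A, De Morgan for ∧/∨):
  (\exists n\, J(n,n)) \lor (\forall t\, J(t,t)) \land (\forall s\, \forall r\, (\neg J(s,r) \lor J(r,s)))
All bound variables are already distinct, so no renaming is needed.
Extract every quantifier outward, since the variables are now distinct and don't occur free across branches:
  \exists n\, \forall t\, \forall s\, \forall r\, (J(n,n) \lor J(t,t) \land (\neg J(s,r) \lor J(r,s)))

\exists n\, \forall t\, \forall s\, \forall r\, (J(n,n) \lor J(t,t) \land (\neg J(s,r) \lor J(r,s)))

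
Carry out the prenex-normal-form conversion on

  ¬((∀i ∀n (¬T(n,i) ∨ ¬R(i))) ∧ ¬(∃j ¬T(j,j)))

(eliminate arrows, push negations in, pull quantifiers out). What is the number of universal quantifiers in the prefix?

Push ¬ through the quantifiers and connectives to reach negation normal form:
  (∃i ∃n (T(n,i) ∧ R(i))) ∨ (∃j ¬T(j,j))
Pull the quantifiers to the front (each side's bound variable is not free in the other side):
  ∃i ∃n ∃j (T(n,i) ∧ R(i) ∨ ¬T(j,j))
The prefix is ∃i ∃n ∃j: 0 universal, 3 existential.

0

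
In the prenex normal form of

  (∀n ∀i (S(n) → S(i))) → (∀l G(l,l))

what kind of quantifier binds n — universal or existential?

existential

Rewrite implications/biconditionals: A → B as ¬A ∨ B.
  ¬(∀n ∀i (¬S(n) ∨ S(i))) ∨ (∀l G(l,l))
Move each ¬ inward, flipping quantifiers it crosses:
  (∃n ∃i (S(n) ∧ ¬S(i))) ∨ (∀l G(l,l))
Pull the quantifiers to the front (each side's bound variable is not free in the other side):
  ∃n ∃i ∀l (S(n) ∧ ¬S(i) ∨ G(l,l))
The quantifier ∀n sits under an odd number of negations (counting the antecedent side of each →), so it flips to ∃n.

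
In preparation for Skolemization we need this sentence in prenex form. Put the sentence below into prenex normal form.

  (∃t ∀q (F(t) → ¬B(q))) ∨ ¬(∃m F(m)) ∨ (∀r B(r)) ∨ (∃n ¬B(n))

Rewrite implications/biconditionals: A → B as ¬A ∨ B.
  (∃t ∀q (¬F(t) ∨ ¬B(q))) ∨ ¬(∃m F(m)) ∨ (∀r B(r)) ∨ (∃n ¬B(n))
Move each ¬ inward, flipping quantifiers it crosses:
  (∃t ∀q (¬F(t) ∨ ¬B(q))) ∨ (∀m ¬F(m)) ∨ (∀r B(r)) ∨ (∃n ¬B(n))
Pull the quantifiers to the front (each side's bound variable is not free in the other side):
  ∃t ∀q ∀m ∀r ∃n (¬F(t) ∨ ¬B(q) ∨ ¬F(m) ∨ B(r) ∨ ¬B(n))

∃t ∀q ∀m ∀r ∃n (¬F(t) ∨ ¬B(q) ∨ ¬F(m) ∨ B(r) ∨ ¬B(n))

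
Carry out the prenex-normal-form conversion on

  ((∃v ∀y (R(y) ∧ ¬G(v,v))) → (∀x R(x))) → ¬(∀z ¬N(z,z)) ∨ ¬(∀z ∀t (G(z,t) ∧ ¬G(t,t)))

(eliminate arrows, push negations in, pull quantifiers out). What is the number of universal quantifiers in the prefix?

Eliminate → and ↔ using ¬ and ∨.
  ¬(¬(∃v ∀y (R(y) ∧ ¬G(v,v))) ∨ (∀x R(x))) ∨ ¬(∀z ¬N(z,z)) ∨ ¬(∀z ∀t (G(z,t) ∧ ¬G(t,t)))
Push ¬ through the quantifiers and connectives to reach negation normal form:
  (∃v ∀y (R(y) ∧ ¬G(v,v))) ∧ (∃x ¬R(x)) ∨ (∃z N(z,z)) ∨ (∃z ∃t (¬G(z,t) ∨ G(t,t)))
Rename bound variables to avoid capture: z↦z1.
  (∃v ∀y (R(y) ∧ ¬G(v,v))) ∧ (∃x ¬R(x)) ∨ (∃z N(z,z)) ∨ (∃z1 ∃t (¬G(z1,t) ∨ G(t,t)))
Finally move all quantifiers to the prefix:
  ∃v ∀y ∃x ∃z ∃z1 ∃t (R(y) ∧ ¬G(v,v) ∧ ¬R(x) ∨ N(z,z) ∨ ¬G(z1,t) ∨ G(t,t))
The prefix is ∃v ∀y ∃x ∃z ∃z1 ∃t: 1 universal, 5 existential.

1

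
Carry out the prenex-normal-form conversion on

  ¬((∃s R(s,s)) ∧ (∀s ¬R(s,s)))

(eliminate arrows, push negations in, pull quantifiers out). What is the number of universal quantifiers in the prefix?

Push ¬ through the quantifiers and connectives to reach negation normal form:
  (∀s ¬R(s,s)) ∨ (∃s R(s,s))
Give each quantifier a distinct variable: s↦c.
  (∀s ¬R(s,s)) ∨ (∃c R(c,c))
Finally move all quantifiers to the prefix:
  ∀s ∃c (¬R(s,s) ∨ R(c,c))
The prefix is ∀s ∃c: 1 universal, 1 existential.

1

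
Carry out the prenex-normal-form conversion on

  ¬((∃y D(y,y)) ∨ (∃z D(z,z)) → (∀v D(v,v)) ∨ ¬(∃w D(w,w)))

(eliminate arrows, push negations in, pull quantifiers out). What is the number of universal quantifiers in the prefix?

First replace A → B with ¬A ∨ B.
  ¬(¬((∃y D(y,y)) ∨ (∃z D(z,z))) ∨ (∀v D(v,v)) ∨ ¬(∃w D(w,w)))
Drive negations inward (¬∀x A ≡ ∃x ¬A, ¬∃x A ≡ ∀x ¬A, De Morgan for ∧/∨):
  ((∃y D(y,y)) ∨ (∃z D(z,z))) ∧ (∃v ¬D(v,v)) ∧ (∃w D(w,w))
All bound variables are already distinct, so no renaming is needed.
Extract every quantifier outward, since the variables are now distinct and don't occur free across branches:
  ∃y ∃z ∃v ∃w ((D(y,y) ∨ D(z,z)) ∧ ¬D(v,v) ∧ D(w,w))
The prefix is ∃y ∃z ∃v ∃w: 0 universal, 4 existential.

0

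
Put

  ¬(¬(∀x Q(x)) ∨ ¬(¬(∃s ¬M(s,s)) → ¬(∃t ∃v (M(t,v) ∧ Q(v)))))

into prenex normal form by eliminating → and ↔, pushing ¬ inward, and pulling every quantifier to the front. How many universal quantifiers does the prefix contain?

Rewrite implications/biconditionals: A → B as ¬A ∨ B.
  ¬(¬(∀x Q(x)) ∨ ¬(¬¬(∃s ¬M(s,s)) ∨ ¬(∃t ∃v (M(t,v) ∧ Q(v)))))
Drive negations inward (¬∀x A ≡ ∃x ¬A, ¬∃x A ≡ ∀x ¬A, De Morgan for ∧/∨):
  (∀x Q(x)) ∧ ((∃s ¬M(s,s)) ∨ (∀t ∀v (¬M(t,v) ∨ ¬Q(v))))
All bound variables are already distinct, so no renaming is needed.
Pull the quantifiers to the front (each side's bound variable is not free in the other side):
  ∀x ∃s ∀t ∀v (Q(x) ∧ (¬M(s,s) ∨ ¬M(t,v) ∨ ¬Q(v)))
The prefix is ∀x ∃s ∀t ∀v: 3 universal, 1 existential.

3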